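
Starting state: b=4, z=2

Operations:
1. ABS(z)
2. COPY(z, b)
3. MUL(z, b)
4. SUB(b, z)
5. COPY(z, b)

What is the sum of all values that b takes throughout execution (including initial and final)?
-8

Values of b at each step:
Initial: b = 4
After step 1: b = 4
After step 2: b = 4
After step 3: b = 4
After step 4: b = -12
After step 5: b = -12
Sum = 4 + 4 + 4 + 4 + -12 + -12 = -8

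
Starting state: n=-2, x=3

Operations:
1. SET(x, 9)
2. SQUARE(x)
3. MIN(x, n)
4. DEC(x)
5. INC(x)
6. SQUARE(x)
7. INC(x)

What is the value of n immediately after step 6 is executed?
n = -2

Tracing n through execution:
Initial: n = -2
After step 1 (SET(x, 9)): n = -2
After step 2 (SQUARE(x)): n = -2
After step 3 (MIN(x, n)): n = -2
After step 4 (DEC(x)): n = -2
After step 5 (INC(x)): n = -2
After step 6 (SQUARE(x)): n = -2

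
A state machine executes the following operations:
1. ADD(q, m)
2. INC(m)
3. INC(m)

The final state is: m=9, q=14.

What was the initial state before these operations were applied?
m=7, q=7

Working backwards:
Final state: m=9, q=14
Before step 3 (INC(m)): m=8, q=14
Before step 2 (INC(m)): m=7, q=14
Before step 1 (ADD(q, m)): m=7, q=7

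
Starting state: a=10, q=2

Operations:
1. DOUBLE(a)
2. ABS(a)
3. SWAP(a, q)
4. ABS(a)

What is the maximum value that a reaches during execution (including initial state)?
20

Values of a at each step:
Initial: a = 10
After step 1: a = 20 ← maximum
After step 2: a = 20
After step 3: a = 2
After step 4: a = 2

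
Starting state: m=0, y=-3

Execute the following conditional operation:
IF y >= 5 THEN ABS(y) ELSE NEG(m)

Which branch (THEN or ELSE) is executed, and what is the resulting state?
Branch: ELSE, Final state: m=0, y=-3

Evaluating condition: y >= 5
y = -3
Condition is False, so ELSE branch executes
After NEG(m): m=0, y=-3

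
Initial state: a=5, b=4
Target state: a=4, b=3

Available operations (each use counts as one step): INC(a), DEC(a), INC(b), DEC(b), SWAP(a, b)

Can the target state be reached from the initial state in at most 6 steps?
Yes

Path (2 steps): DEC(a) → DEC(b)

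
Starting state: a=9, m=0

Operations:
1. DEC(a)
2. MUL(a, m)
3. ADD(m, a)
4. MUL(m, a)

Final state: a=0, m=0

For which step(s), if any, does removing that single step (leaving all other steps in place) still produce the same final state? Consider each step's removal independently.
Step(s) 1, 3, 4

Testing removal of each single step:
Without step 1: final = a=0, m=0 (same)
Without step 2: final = a=8, m=64 (different)
Without step 3: final = a=0, m=0 (same)
Without step 4: final = a=0, m=0 (same)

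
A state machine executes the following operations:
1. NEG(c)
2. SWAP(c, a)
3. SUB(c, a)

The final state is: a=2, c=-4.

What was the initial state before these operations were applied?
a=-2, c=-2

Working backwards:
Final state: a=2, c=-4
Before step 3 (SUB(c, a)): a=2, c=-2
Before step 2 (SWAP(c, a)): a=-2, c=2
Before step 1 (NEG(c)): a=-2, c=-2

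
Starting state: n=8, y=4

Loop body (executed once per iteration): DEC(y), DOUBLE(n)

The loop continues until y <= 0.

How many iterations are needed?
4

Tracing iterations:
Initial: n=8, y=4
After iteration 1: n=16, y=3
After iteration 2: n=32, y=2
After iteration 3: n=64, y=1
After iteration 4: n=128, y=0
y <= 0 now holds, so the loop exits after 4 iterations.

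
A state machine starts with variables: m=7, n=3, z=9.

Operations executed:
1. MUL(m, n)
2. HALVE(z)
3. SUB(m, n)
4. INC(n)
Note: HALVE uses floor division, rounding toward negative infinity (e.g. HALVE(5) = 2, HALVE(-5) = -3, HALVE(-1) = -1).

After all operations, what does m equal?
m = 18

Tracing execution:
Step 1: MUL(m, n) → m = 21
Step 2: HALVE(z) → m = 21
Step 3: SUB(m, n) → m = 18
Step 4: INC(n) → m = 18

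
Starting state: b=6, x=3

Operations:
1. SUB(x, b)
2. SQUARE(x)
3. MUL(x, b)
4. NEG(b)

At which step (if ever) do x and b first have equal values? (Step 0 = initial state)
Never

x and b never become equal during execution.

Comparing values at each step:
Initial: x=3, b=6
After step 1: x=-3, b=6
After step 2: x=9, b=6
After step 3: x=54, b=6
After step 4: x=54, b=-6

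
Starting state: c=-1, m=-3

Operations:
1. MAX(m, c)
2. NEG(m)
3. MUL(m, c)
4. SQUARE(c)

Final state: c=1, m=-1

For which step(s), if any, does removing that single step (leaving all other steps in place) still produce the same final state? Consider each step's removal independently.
None - removing any single step changes the final result

Testing removal of each single step:
Without step 1: final = c=1, m=-3 (different)
Without step 2: final = c=1, m=1 (different)
Without step 3: final = c=1, m=1 (different)
Without step 4: final = c=-1, m=-1 (different)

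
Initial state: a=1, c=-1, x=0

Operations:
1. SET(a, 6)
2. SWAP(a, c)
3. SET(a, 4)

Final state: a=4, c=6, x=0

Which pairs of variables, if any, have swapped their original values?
None

Comparing initial and final values:
x: 0 → 0
c: -1 → 6
a: 1 → 4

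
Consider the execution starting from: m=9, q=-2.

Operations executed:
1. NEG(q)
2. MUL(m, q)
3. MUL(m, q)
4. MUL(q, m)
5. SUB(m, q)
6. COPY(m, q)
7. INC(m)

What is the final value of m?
m = 73

Tracing execution:
Step 1: NEG(q) → m = 9
Step 2: MUL(m, q) → m = 18
Step 3: MUL(m, q) → m = 36
Step 4: MUL(q, m) → m = 36
Step 5: SUB(m, q) → m = -36
Step 6: COPY(m, q) → m = 72
Step 7: INC(m) → m = 73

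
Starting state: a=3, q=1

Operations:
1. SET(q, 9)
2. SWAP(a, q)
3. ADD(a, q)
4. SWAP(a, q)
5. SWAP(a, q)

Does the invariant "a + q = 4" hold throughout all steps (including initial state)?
No, violated after step 1

The invariant is violated after step 1.

State at each step:
Initial: a=3, q=1
After step 1: a=3, q=9
After step 2: a=9, q=3
After step 3: a=12, q=3
After step 4: a=3, q=12
After step 5: a=12, q=3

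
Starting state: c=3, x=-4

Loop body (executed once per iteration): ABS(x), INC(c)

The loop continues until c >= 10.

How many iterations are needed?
7

Tracing iterations:
Initial: c=3, x=-4
After iteration 1: c=4, x=4
After iteration 2: c=5, x=4
After iteration 3: c=6, x=4
After iteration 4: c=7, x=4
After iteration 5: c=8, x=4
After iteration 6: c=9, x=4
After iteration 7: c=10, x=4
c >= 10 now holds, so the loop exits after 7 iterations.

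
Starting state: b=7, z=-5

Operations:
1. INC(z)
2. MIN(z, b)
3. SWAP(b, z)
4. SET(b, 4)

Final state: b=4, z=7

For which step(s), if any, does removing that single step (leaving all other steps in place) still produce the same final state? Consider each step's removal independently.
Step(s) 1, 2

Testing removal of each single step:
Without step 1: final = b=4, z=7 (same)
Without step 2: final = b=4, z=7 (same)
Without step 3: final = b=4, z=-4 (different)
Without step 4: final = b=-4, z=7 (different)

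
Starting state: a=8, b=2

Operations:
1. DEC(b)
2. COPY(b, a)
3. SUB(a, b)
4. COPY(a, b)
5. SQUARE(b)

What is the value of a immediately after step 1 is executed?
a = 8

Tracing a through execution:
Initial: a = 8
After step 1 (DEC(b)): a = 8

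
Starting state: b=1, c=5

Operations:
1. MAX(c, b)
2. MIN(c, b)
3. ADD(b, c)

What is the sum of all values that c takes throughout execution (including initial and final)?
12

Values of c at each step:
Initial: c = 5
After step 1: c = 5
After step 2: c = 1
After step 3: c = 1
Sum = 5 + 5 + 1 + 1 = 12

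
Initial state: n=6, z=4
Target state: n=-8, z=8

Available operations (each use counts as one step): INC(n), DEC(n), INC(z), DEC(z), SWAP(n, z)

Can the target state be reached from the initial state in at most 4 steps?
No

The target state cannot be reached within 4 steps.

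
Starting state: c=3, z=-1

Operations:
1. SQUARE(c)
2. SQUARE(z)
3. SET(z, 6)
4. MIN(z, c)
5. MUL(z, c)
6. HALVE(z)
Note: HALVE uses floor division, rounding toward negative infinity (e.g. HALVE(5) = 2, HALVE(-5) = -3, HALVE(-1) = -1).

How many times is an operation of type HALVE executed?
1

Counting HALVE operations:
Step 6: HALVE(z) ← HALVE
Total: 1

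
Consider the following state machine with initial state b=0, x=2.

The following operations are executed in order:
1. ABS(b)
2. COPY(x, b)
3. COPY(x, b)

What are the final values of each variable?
{b: 0, x: 0}

Step-by-step execution:
Initial: b=0, x=2
After step 1 (ABS(b)): b=0, x=2
After step 2 (COPY(x, b)): b=0, x=0
After step 3 (COPY(x, b)): b=0, x=0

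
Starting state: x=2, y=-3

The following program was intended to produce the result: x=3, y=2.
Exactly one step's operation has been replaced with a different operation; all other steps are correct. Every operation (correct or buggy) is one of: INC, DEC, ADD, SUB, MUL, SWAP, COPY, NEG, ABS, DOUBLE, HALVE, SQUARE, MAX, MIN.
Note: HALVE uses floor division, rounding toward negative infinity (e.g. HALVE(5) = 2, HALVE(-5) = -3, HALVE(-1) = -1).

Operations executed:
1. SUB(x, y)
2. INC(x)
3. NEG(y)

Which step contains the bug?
Step 1

Trace with buggy code:
Initial: x=2, y=-3
After step 1: x=5, y=-3
After step 2: x=6, y=-3
After step 3: x=6, y=3
Actual final x=6, y=3 ≠ expected x=3, y=2.
Step 1 is the only position where a single-operation replacement can produce the expected result.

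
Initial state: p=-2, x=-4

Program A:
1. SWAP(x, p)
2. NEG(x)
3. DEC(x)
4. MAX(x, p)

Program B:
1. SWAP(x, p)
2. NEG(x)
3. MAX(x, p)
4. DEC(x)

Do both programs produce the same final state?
Yes

Program A final state: p=-4, x=1
Program B final state: p=-4, x=1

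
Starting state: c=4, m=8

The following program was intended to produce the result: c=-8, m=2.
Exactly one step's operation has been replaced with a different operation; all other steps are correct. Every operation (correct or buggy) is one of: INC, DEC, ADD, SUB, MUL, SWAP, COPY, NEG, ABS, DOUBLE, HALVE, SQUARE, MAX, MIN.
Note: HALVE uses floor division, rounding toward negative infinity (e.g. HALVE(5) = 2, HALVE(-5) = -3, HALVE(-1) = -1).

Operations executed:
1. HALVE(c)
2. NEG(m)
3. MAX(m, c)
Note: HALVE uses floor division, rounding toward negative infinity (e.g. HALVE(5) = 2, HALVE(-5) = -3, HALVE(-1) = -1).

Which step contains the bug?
Step 3

Trace with buggy code:
Initial: c=4, m=8
After step 1: c=2, m=8
After step 2: c=2, m=-8
After step 3: c=2, m=2
Actual final c=2, m=2 ≠ expected c=-8, m=2.
Step 3 is the only position where a single-operation replacement can produce the expected result.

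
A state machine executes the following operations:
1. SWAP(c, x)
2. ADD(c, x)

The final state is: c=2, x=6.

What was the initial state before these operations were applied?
c=6, x=-4

Working backwards:
Final state: c=2, x=6
Before step 2 (ADD(c, x)): c=-4, x=6
Before step 1 (SWAP(c, x)): c=6, x=-4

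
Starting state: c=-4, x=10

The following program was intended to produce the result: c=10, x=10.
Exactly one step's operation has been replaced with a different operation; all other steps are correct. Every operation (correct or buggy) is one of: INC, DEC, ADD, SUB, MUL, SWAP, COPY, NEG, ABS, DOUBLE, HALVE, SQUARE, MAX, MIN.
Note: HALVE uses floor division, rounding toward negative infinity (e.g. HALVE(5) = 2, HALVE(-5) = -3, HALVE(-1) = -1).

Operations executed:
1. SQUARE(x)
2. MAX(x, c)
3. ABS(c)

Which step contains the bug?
Step 1

Trace with buggy code:
Initial: c=-4, x=10
After step 1: c=-4, x=100
After step 2: c=-4, x=100
After step 3: c=4, x=100
Actual final c=4, x=100 ≠ expected c=10, x=10.
Step 1 is the only position where a single-operation replacement can produce the expected result.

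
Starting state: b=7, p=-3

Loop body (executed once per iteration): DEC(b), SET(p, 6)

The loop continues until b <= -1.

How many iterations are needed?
8

Tracing iterations:
Initial: b=7, p=-3
After iteration 1: b=6, p=6
After iteration 2: b=5, p=6
After iteration 3: b=4, p=6
After iteration 4: b=3, p=6
After iteration 5: b=2, p=6
After iteration 6: b=1, p=6
After iteration 7: b=0, p=6
After iteration 8: b=-1, p=6
b <= -1 now holds, so the loop exits after 8 iterations.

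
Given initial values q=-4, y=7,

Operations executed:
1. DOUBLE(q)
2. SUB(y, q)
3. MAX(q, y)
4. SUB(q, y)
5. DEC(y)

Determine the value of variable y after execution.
y = 14

Tracing execution:
Step 1: DOUBLE(q) → y = 7
Step 2: SUB(y, q) → y = 15
Step 3: MAX(q, y) → y = 15
Step 4: SUB(q, y) → y = 15
Step 5: DEC(y) → y = 14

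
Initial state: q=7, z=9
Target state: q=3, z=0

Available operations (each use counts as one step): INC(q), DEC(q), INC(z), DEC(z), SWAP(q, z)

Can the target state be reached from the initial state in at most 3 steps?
No

The target state cannot be reached within 3 steps.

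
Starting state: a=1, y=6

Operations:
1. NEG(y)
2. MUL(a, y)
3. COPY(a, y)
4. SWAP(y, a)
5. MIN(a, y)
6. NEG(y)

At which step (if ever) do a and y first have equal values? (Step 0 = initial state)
Step 2

a and y first become equal after step 2.

Comparing values at each step:
Initial: a=1, y=6
After step 1: a=1, y=-6
After step 2: a=-6, y=-6 ← equal!
After step 3: a=-6, y=-6 ← equal!
After step 4: a=-6, y=-6 ← equal!
After step 5: a=-6, y=-6 ← equal!
After step 6: a=-6, y=6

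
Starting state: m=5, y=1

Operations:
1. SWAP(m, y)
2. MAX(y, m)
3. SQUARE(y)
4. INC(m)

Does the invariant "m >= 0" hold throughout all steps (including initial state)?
Yes

The invariant holds at every step.

State at each step:
Initial: m=5, y=1
After step 1: m=1, y=5
After step 2: m=1, y=5
After step 3: m=1, y=25
After step 4: m=2, y=25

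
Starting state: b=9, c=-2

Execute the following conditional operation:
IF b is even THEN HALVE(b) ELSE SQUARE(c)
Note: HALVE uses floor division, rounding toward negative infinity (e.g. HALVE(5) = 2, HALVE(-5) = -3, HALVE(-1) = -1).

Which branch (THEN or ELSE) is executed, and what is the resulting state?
Branch: ELSE, Final state: b=9, c=4

Evaluating condition: b is even
Condition is False, so ELSE branch executes
After SQUARE(c): b=9, c=4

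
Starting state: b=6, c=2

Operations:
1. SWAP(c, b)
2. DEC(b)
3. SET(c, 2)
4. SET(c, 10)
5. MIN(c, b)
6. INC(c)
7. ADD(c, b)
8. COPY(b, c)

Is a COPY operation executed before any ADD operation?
No

First COPY: step 8
First ADD: step 7
Since 8 > 7, ADD comes first.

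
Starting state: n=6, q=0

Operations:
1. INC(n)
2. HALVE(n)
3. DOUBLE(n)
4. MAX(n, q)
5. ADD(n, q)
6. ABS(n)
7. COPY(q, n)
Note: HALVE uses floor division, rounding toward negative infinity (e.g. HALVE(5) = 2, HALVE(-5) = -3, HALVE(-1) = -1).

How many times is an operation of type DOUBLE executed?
1

Counting DOUBLE operations:
Step 3: DOUBLE(n) ← DOUBLE
Total: 1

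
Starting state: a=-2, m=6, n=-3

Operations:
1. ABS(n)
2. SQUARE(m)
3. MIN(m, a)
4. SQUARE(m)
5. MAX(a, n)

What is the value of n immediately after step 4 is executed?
n = 3

Tracing n through execution:
Initial: n = -3
After step 1 (ABS(n)): n = 3
After step 2 (SQUARE(m)): n = 3
After step 3 (MIN(m, a)): n = 3
After step 4 (SQUARE(m)): n = 3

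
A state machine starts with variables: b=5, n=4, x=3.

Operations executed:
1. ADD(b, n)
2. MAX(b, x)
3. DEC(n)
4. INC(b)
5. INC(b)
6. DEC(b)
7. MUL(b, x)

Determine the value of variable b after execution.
b = 30

Tracing execution:
Step 1: ADD(b, n) → b = 9
Step 2: MAX(b, x) → b = 9
Step 3: DEC(n) → b = 9
Step 4: INC(b) → b = 10
Step 5: INC(b) → b = 11
Step 6: DEC(b) → b = 10
Step 7: MUL(b, x) → b = 30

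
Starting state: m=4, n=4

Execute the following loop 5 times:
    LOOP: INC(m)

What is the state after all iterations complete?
m=9, n=4

Iteration trace:
Start: m=4, n=4
After iteration 1: m=5, n=4
After iteration 2: m=6, n=4
After iteration 3: m=7, n=4
After iteration 4: m=8, n=4
After iteration 5: m=9, n=4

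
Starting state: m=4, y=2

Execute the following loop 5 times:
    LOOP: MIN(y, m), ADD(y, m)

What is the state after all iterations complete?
m=4, y=8

Iteration trace:
Start: m=4, y=2
After iteration 1: m=4, y=6
After iteration 2: m=4, y=8
After iteration 3: m=4, y=8
After iteration 4: m=4, y=8
After iteration 5: m=4, y=8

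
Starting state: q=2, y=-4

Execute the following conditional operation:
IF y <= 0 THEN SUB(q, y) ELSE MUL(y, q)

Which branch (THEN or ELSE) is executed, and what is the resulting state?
Branch: THEN, Final state: q=6, y=-4

Evaluating condition: y <= 0
y = -4
Condition is True, so THEN branch executes
After SUB(q, y): q=6, y=-4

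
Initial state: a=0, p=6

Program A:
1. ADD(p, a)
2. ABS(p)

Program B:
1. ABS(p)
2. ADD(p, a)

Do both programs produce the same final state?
Yes

Program A final state: a=0, p=6
Program B final state: a=0, p=6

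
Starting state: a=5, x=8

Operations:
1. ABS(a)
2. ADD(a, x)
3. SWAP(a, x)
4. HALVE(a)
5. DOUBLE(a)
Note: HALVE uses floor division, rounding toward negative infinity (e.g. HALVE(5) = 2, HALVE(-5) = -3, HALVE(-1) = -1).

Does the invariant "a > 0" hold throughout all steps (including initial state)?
Yes

The invariant holds at every step.

State at each step:
Initial: a=5, x=8
After step 1: a=5, x=8
After step 2: a=13, x=8
After step 3: a=8, x=13
After step 4: a=4, x=13
After step 5: a=8, x=13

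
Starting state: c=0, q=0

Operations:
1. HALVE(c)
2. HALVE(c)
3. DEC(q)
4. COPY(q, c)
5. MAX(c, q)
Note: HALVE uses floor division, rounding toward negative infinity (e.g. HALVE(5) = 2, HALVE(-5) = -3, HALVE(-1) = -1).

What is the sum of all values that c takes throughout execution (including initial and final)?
0

Values of c at each step:
Initial: c = 0
After step 1: c = 0
After step 2: c = 0
After step 3: c = 0
After step 4: c = 0
After step 5: c = 0
Sum = 0 + 0 + 0 + 0 + 0 + 0 = 0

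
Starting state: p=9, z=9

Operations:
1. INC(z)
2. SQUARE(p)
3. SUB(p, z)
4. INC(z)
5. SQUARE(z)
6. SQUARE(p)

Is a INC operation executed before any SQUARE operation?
Yes

First INC: step 1
First SQUARE: step 2
Since 1 < 2, INC comes first.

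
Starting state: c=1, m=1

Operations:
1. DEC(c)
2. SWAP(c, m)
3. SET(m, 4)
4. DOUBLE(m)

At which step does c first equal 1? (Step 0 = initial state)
Step 0

Tracing c:
Initial: c = 1 ← first occurrence
After step 1: c = 0
After step 2: c = 1
After step 3: c = 1
After step 4: c = 1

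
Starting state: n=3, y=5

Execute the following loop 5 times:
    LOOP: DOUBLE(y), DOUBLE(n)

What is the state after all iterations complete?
n=96, y=160

Iteration trace:
Start: n=3, y=5
After iteration 1: n=6, y=10
After iteration 2: n=12, y=20
After iteration 3: n=24, y=40
After iteration 4: n=48, y=80
After iteration 5: n=96, y=160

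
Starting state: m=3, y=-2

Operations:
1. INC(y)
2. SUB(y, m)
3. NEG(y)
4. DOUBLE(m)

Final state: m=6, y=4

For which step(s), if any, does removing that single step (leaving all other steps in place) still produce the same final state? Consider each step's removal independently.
None - removing any single step changes the final result

Testing removal of each single step:
Without step 1: final = m=6, y=5 (different)
Without step 2: final = m=6, y=1 (different)
Without step 3: final = m=6, y=-4 (different)
Without step 4: final = m=3, y=4 (different)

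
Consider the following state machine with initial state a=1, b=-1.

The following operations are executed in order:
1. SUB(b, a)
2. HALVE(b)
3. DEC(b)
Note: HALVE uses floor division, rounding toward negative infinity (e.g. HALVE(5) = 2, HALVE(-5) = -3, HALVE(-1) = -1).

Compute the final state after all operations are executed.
{a: 1, b: -2}

Step-by-step execution:
Initial: a=1, b=-1
After step 1 (SUB(b, a)): a=1, b=-2
After step 2 (HALVE(b)): a=1, b=-1
After step 3 (DEC(b)): a=1, b=-2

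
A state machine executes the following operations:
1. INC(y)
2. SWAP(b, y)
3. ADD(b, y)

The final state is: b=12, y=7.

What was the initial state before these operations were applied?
b=7, y=4

Working backwards:
Final state: b=12, y=7
Before step 3 (ADD(b, y)): b=5, y=7
Before step 2 (SWAP(b, y)): b=7, y=5
Before step 1 (INC(y)): b=7, y=4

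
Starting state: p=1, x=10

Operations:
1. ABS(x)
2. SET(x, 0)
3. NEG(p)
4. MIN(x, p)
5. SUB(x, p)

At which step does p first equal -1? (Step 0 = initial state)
Step 3

Tracing p:
Initial: p = 1
After step 1: p = 1
After step 2: p = 1
After step 3: p = -1 ← first occurrence
After step 4: p = -1
After step 5: p = -1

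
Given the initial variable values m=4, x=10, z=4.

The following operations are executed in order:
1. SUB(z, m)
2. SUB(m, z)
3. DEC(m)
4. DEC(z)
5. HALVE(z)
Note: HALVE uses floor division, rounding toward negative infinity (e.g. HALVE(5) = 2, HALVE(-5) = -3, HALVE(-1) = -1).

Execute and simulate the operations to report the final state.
{m: 3, x: 10, z: -1}

Step-by-step execution:
Initial: m=4, x=10, z=4
After step 1 (SUB(z, m)): m=4, x=10, z=0
After step 2 (SUB(m, z)): m=4, x=10, z=0
After step 3 (DEC(m)): m=3, x=10, z=0
After step 4 (DEC(z)): m=3, x=10, z=-1
After step 5 (HALVE(z)): m=3, x=10, z=-1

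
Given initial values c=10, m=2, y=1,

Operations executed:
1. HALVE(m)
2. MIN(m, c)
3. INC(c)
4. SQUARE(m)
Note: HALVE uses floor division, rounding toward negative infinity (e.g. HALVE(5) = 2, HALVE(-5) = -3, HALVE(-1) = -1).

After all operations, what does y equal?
y = 1

Tracing execution:
Step 1: HALVE(m) → y = 1
Step 2: MIN(m, c) → y = 1
Step 3: INC(c) → y = 1
Step 4: SQUARE(m) → y = 1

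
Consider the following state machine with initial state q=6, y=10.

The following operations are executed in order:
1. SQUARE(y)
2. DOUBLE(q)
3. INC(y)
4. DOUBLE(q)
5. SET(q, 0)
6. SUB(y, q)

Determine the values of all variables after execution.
{q: 0, y: 101}

Step-by-step execution:
Initial: q=6, y=10
After step 1 (SQUARE(y)): q=6, y=100
After step 2 (DOUBLE(q)): q=12, y=100
After step 3 (INC(y)): q=12, y=101
After step 4 (DOUBLE(q)): q=24, y=101
After step 5 (SET(q, 0)): q=0, y=101
After step 6 (SUB(y, q)): q=0, y=101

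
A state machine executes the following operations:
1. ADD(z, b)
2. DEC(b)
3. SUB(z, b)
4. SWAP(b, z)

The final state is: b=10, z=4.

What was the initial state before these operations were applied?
b=5, z=9

Working backwards:
Final state: b=10, z=4
Before step 4 (SWAP(b, z)): b=4, z=10
Before step 3 (SUB(z, b)): b=4, z=14
Before step 2 (DEC(b)): b=5, z=14
Before step 1 (ADD(z, b)): b=5, z=9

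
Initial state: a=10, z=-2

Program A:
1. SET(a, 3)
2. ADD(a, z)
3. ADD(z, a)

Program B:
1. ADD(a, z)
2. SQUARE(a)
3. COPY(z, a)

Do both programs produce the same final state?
No

Program A final state: a=1, z=-1
Program B final state: a=64, z=64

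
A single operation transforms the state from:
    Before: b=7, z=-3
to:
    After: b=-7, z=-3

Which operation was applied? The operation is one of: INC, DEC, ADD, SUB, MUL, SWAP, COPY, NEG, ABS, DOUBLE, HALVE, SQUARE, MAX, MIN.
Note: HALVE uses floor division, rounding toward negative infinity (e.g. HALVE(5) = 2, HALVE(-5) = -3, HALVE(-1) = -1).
NEG(b)

Analyzing the change:
Before: b=7, z=-3
After: b=-7, z=-3
Variable b changed from 7 to -7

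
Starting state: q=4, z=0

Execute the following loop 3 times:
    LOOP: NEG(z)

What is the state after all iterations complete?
q=4, z=0

Iteration trace:
Start: q=4, z=0
After iteration 1: q=4, z=0
After iteration 2: q=4, z=0
After iteration 3: q=4, z=0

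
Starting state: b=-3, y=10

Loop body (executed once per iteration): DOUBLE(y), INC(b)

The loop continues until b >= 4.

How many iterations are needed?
7

Tracing iterations:
Initial: b=-3, y=10
After iteration 1: b=-2, y=20
After iteration 2: b=-1, y=40
After iteration 3: b=0, y=80
After iteration 4: b=1, y=160
After iteration 5: b=2, y=320
After iteration 6: b=3, y=640
After iteration 7: b=4, y=1280
b >= 4 now holds, so the loop exits after 7 iterations.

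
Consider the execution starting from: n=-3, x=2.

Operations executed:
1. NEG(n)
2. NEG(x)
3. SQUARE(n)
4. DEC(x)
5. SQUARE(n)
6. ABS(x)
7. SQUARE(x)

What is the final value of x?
x = 9

Tracing execution:
Step 1: NEG(n) → x = 2
Step 2: NEG(x) → x = -2
Step 3: SQUARE(n) → x = -2
Step 4: DEC(x) → x = -3
Step 5: SQUARE(n) → x = -3
Step 6: ABS(x) → x = 3
Step 7: SQUARE(x) → x = 9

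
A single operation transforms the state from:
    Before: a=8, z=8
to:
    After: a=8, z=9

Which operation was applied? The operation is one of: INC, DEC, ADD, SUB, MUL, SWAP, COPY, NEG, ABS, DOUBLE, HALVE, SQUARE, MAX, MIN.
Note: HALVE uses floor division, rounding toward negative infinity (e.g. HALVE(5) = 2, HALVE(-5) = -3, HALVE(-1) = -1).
INC(z)

Analyzing the change:
Before: a=8, z=8
After: a=8, z=9
Variable z changed from 8 to 9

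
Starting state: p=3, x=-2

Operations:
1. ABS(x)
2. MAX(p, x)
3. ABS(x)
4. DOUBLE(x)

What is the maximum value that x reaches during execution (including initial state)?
4

Values of x at each step:
Initial: x = -2
After step 1: x = 2
After step 2: x = 2
After step 3: x = 2
After step 4: x = 4 ← maximum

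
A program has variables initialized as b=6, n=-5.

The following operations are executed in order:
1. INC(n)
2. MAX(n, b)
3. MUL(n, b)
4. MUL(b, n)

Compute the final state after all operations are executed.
{b: 216, n: 36}

Step-by-step execution:
Initial: b=6, n=-5
After step 1 (INC(n)): b=6, n=-4
After step 2 (MAX(n, b)): b=6, n=6
After step 3 (MUL(n, b)): b=6, n=36
After step 4 (MUL(b, n)): b=216, n=36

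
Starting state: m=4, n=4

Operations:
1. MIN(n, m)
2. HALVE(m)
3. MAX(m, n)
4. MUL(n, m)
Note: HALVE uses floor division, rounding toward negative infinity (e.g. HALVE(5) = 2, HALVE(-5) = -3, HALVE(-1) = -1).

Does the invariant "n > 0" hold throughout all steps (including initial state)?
Yes

The invariant holds at every step.

State at each step:
Initial: m=4, n=4
After step 1: m=4, n=4
After step 2: m=2, n=4
After step 3: m=4, n=4
After step 4: m=4, n=16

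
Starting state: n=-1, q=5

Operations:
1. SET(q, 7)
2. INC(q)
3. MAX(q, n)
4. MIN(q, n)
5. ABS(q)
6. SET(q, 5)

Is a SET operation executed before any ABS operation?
Yes

First SET: step 1
First ABS: step 5
Since 1 < 5, SET comes first.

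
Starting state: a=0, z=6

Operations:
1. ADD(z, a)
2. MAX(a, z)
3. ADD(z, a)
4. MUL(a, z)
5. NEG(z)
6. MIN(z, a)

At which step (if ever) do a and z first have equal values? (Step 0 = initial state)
Step 2

a and z first become equal after step 2.

Comparing values at each step:
Initial: a=0, z=6
After step 1: a=0, z=6
After step 2: a=6, z=6 ← equal!
After step 3: a=6, z=12
After step 4: a=72, z=12
After step 5: a=72, z=-12
After step 6: a=72, z=-12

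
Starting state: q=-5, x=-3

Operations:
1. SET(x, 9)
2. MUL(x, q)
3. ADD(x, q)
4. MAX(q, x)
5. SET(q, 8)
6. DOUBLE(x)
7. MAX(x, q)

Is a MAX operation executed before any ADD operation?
No

First MAX: step 4
First ADD: step 3
Since 4 > 3, ADD comes first.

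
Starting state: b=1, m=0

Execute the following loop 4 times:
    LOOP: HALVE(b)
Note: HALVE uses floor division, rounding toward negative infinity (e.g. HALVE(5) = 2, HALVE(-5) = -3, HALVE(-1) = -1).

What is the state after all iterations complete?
b=0, m=0

Iteration trace:
Start: b=1, m=0
After iteration 1: b=0, m=0
After iteration 2: b=0, m=0
After iteration 3: b=0, m=0
After iteration 4: b=0, m=0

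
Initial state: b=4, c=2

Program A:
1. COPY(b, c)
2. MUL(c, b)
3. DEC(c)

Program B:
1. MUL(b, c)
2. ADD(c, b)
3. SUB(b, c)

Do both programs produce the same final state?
No

Program A final state: b=2, c=3
Program B final state: b=-2, c=10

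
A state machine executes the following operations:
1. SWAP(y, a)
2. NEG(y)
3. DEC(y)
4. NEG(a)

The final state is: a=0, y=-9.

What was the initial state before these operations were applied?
a=8, y=0

Working backwards:
Final state: a=0, y=-9
Before step 4 (NEG(a)): a=0, y=-9
Before step 3 (DEC(y)): a=0, y=-8
Before step 2 (NEG(y)): a=0, y=8
Before step 1 (SWAP(y, a)): a=8, y=0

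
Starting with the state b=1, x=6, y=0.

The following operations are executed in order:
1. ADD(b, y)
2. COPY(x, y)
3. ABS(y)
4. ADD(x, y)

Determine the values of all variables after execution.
{b: 1, x: 0, y: 0}

Step-by-step execution:
Initial: b=1, x=6, y=0
After step 1 (ADD(b, y)): b=1, x=6, y=0
After step 2 (COPY(x, y)): b=1, x=0, y=0
After step 3 (ABS(y)): b=1, x=0, y=0
After step 4 (ADD(x, y)): b=1, x=0, y=0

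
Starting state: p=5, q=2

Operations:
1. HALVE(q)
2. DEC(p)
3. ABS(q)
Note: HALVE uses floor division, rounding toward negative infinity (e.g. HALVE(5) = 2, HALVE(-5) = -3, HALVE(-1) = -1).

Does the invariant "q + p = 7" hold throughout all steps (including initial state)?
No, violated after step 1

The invariant is violated after step 1.

State at each step:
Initial: p=5, q=2
After step 1: p=5, q=1
After step 2: p=4, q=1
After step 3: p=4, q=1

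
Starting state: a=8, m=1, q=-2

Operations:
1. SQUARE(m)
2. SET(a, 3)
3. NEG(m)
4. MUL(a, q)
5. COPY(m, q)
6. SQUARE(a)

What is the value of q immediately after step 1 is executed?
q = -2

Tracing q through execution:
Initial: q = -2
After step 1 (SQUARE(m)): q = -2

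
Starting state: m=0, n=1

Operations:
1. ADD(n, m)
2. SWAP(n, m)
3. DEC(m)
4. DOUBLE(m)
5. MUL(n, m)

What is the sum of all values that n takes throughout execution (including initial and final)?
2

Values of n at each step:
Initial: n = 1
After step 1: n = 1
After step 2: n = 0
After step 3: n = 0
After step 4: n = 0
After step 5: n = 0
Sum = 1 + 1 + 0 + 0 + 0 + 0 = 2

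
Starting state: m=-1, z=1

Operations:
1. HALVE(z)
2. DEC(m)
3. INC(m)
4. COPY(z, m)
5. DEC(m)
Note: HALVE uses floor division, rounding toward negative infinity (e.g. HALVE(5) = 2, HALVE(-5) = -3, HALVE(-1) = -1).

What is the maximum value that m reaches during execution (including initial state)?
-1

Values of m at each step:
Initial: m = -1 ← maximum
After step 1: m = -1
After step 2: m = -2
After step 3: m = -1
After step 4: m = -1
After step 5: m = -2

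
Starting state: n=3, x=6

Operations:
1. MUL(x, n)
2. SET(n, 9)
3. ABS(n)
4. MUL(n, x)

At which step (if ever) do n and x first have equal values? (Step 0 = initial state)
Never

n and x never become equal during execution.

Comparing values at each step:
Initial: n=3, x=6
After step 1: n=3, x=18
After step 2: n=9, x=18
After step 3: n=9, x=18
After step 4: n=162, x=18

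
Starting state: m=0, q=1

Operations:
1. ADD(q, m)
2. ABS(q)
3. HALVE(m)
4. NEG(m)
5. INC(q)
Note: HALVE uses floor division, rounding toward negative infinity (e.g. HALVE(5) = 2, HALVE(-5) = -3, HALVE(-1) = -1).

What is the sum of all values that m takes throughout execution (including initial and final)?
0

Values of m at each step:
Initial: m = 0
After step 1: m = 0
After step 2: m = 0
After step 3: m = 0
After step 4: m = 0
After step 5: m = 0
Sum = 0 + 0 + 0 + 0 + 0 + 0 = 0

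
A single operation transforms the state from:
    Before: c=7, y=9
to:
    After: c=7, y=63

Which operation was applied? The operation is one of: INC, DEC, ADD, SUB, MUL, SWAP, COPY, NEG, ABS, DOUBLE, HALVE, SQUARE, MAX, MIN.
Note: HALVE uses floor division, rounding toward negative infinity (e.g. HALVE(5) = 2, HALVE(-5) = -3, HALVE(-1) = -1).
MUL(y, c)

Analyzing the change:
Before: c=7, y=9
After: c=7, y=63
Variable y changed from 9 to 63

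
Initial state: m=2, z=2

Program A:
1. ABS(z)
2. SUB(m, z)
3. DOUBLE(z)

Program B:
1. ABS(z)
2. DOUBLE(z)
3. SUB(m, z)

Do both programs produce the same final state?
No

Program A final state: m=0, z=4
Program B final state: m=-2, z=4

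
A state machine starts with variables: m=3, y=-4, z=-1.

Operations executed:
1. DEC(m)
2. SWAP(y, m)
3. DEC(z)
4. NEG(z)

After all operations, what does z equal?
z = 2

Tracing execution:
Step 1: DEC(m) → z = -1
Step 2: SWAP(y, m) → z = -1
Step 3: DEC(z) → z = -2
Step 4: NEG(z) → z = 2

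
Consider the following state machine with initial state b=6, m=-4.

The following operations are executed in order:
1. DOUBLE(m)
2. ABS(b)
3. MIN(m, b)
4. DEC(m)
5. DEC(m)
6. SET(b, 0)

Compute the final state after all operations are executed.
{b: 0, m: -10}

Step-by-step execution:
Initial: b=6, m=-4
After step 1 (DOUBLE(m)): b=6, m=-8
After step 2 (ABS(b)): b=6, m=-8
After step 3 (MIN(m, b)): b=6, m=-8
After step 4 (DEC(m)): b=6, m=-9
After step 5 (DEC(m)): b=6, m=-10
After step 6 (SET(b, 0)): b=0, m=-10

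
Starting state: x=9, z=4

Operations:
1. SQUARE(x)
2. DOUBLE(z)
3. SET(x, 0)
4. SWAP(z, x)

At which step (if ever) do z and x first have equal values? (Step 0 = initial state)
Never

z and x never become equal during execution.

Comparing values at each step:
Initial: z=4, x=9
After step 1: z=4, x=81
After step 2: z=8, x=81
After step 3: z=8, x=0
After step 4: z=0, x=8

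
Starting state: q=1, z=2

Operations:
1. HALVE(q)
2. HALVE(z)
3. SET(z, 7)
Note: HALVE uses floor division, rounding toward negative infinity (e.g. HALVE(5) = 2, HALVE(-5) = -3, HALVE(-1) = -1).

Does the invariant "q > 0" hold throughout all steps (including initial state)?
No, violated after step 1

The invariant is violated after step 1.

State at each step:
Initial: q=1, z=2
After step 1: q=0, z=2
After step 2: q=0, z=1
After step 3: q=0, z=7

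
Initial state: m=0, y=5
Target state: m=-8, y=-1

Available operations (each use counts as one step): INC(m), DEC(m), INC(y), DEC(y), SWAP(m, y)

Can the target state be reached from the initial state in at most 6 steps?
No

The target state cannot be reached within 6 steps.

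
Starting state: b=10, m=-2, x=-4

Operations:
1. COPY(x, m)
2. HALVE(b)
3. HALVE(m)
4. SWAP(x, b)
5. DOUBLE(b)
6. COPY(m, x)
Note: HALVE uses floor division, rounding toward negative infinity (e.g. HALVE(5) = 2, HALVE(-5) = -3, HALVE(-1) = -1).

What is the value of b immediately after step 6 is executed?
b = -4

Tracing b through execution:
Initial: b = 10
After step 1 (COPY(x, m)): b = 10
After step 2 (HALVE(b)): b = 5
After step 3 (HALVE(m)): b = 5
After step 4 (SWAP(x, b)): b = -2
After step 5 (DOUBLE(b)): b = -4
After step 6 (COPY(m, x)): b = -4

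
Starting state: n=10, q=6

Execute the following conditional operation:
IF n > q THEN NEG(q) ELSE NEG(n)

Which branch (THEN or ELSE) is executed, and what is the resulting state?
Branch: THEN, Final state: n=10, q=-6

Evaluating condition: n > q
n = 10, q = 6
Condition is True, so THEN branch executes
After NEG(q): n=10, q=-6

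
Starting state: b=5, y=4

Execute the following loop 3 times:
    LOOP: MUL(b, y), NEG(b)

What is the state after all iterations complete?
b=-320, y=4

Iteration trace:
Start: b=5, y=4
After iteration 1: b=-20, y=4
After iteration 2: b=80, y=4
After iteration 3: b=-320, y=4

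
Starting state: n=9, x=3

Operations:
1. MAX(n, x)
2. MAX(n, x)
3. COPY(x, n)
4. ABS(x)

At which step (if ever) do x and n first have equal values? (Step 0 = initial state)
Step 3

x and n first become equal after step 3.

Comparing values at each step:
Initial: x=3, n=9
After step 1: x=3, n=9
After step 2: x=3, n=9
After step 3: x=9, n=9 ← equal!
After step 4: x=9, n=9 ← equal!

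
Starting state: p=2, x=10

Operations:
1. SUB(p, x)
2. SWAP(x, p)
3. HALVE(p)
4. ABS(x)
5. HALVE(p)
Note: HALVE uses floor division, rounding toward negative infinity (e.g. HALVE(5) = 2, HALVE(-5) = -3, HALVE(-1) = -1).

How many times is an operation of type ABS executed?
1

Counting ABS operations:
Step 4: ABS(x) ← ABS
Total: 1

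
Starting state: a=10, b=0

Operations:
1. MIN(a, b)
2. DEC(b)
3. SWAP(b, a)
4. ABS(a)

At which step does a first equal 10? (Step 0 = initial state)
Step 0

Tracing a:
Initial: a = 10 ← first occurrence
After step 1: a = 0
After step 2: a = 0
After step 3: a = -1
After step 4: a = 1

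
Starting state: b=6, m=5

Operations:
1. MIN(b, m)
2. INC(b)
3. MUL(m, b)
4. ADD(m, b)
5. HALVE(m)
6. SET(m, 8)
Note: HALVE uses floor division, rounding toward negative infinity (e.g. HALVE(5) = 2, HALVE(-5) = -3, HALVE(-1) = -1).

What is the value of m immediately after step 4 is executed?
m = 36

Tracing m through execution:
Initial: m = 5
After step 1 (MIN(b, m)): m = 5
After step 2 (INC(b)): m = 5
After step 3 (MUL(m, b)): m = 30
After step 4 (ADD(m, b)): m = 36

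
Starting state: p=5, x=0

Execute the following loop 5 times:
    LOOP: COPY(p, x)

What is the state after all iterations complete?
p=0, x=0

Iteration trace:
Start: p=5, x=0
After iteration 1: p=0, x=0
After iteration 2: p=0, x=0
After iteration 3: p=0, x=0
After iteration 4: p=0, x=0
After iteration 5: p=0, x=0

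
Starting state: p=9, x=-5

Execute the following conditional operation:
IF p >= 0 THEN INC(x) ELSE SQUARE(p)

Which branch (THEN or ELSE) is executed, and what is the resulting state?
Branch: THEN, Final state: p=9, x=-4

Evaluating condition: p >= 0
p = 9
Condition is True, so THEN branch executes
After INC(x): p=9, x=-4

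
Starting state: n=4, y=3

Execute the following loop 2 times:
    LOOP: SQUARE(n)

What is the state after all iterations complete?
n=256, y=3

Iteration trace:
Start: n=4, y=3
After iteration 1: n=16, y=3
After iteration 2: n=256, y=3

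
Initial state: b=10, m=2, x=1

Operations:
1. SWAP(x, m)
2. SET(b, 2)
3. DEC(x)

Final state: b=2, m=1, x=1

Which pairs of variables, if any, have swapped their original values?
None

Comparing initial and final values:
m: 2 → 1
x: 1 → 1
b: 10 → 2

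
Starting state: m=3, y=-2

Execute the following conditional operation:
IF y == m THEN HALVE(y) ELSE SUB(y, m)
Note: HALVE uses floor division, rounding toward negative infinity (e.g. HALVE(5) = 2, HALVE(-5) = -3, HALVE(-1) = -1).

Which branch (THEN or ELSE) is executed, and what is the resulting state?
Branch: ELSE, Final state: m=3, y=-5

Evaluating condition: y == m
y = -2, m = 3
Condition is False, so ELSE branch executes
After SUB(y, m): m=3, y=-5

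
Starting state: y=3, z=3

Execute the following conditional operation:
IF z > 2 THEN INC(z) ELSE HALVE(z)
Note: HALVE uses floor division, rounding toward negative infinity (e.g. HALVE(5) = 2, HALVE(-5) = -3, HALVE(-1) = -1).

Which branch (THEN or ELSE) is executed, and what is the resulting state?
Branch: THEN, Final state: y=3, z=4

Evaluating condition: z > 2
z = 3
Condition is True, so THEN branch executes
After INC(z): y=3, z=4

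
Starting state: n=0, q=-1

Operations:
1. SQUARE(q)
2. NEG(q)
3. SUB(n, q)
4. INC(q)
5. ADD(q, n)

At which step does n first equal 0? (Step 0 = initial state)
Step 0

Tracing n:
Initial: n = 0 ← first occurrence
After step 1: n = 0
After step 2: n = 0
After step 3: n = 1
After step 4: n = 1
After step 5: n = 1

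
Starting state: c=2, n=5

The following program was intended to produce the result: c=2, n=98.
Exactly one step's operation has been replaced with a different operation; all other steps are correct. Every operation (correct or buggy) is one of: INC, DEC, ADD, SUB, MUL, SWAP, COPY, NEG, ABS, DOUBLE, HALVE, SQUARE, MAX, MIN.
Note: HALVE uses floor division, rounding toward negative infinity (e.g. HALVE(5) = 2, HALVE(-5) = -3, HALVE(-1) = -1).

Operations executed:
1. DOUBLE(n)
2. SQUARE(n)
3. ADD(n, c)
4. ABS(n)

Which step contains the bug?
Step 3

Trace with buggy code:
Initial: c=2, n=5
After step 1: c=2, n=10
After step 2: c=2, n=100
After step 3: c=2, n=102
After step 4: c=2, n=102
Actual final c=2, n=102 ≠ expected c=2, n=98.
Step 3 is the only position where a single-operation replacement can produce the expected result.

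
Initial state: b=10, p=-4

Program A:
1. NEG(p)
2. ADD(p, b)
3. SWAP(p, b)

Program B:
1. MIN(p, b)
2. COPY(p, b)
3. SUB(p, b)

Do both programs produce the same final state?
No

Program A final state: b=14, p=10
Program B final state: b=10, p=0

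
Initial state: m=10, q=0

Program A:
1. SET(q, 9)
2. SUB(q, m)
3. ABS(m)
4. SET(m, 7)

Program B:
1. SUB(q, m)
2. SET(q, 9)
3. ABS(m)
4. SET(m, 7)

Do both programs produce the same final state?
No

Program A final state: m=7, q=-1
Program B final state: m=7, q=9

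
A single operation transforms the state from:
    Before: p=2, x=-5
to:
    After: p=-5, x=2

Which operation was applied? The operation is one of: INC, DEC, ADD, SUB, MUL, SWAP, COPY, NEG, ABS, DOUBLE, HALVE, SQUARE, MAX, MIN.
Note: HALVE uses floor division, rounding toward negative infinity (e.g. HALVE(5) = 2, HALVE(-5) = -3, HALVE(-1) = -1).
SWAP(p, x)

Analyzing the change:
Before: p=2, x=-5
After: p=-5, x=2
Variable p changed from 2 to -5
Variable x changed from -5 to 2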